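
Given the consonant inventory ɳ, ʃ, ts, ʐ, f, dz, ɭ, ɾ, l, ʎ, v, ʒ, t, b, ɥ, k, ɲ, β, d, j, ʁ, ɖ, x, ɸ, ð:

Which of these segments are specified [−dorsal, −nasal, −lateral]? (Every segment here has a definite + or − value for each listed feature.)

Checking each segment against [−dorsal], [−nasal], [−lateral]: /ʃ/ (voiceless postalveolar fricative), /ts/ (voiceless alveolar affricate), /ʐ/ (voiced retroflex fricative), /f/ (voiceless labiodental fricative), /dz/ (voiced alveolar affricate), /ɾ/ (alveolar tap), among others, satisfy every feature; every other segment in the inventory fails at least one.

ʃ, ts, ʐ, f, dz, ɾ, v, ʒ, t, b, β, d, ɖ, ɸ, ð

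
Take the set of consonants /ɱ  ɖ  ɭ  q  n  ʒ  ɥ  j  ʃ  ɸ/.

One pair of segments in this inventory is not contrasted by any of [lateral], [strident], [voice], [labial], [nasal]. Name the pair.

j, ɖ

/j/ (palatal glide) and /ɖ/ (voiced retroflex stop) are both [−lateral], [−strident], [+voice], [−labial], [−nasal], so none of the listed features separates them. (They do differ in [sonorant], [continuant] and [dorsal], which are not among the given features.) Every other pair in the inventory differs on at least one listed feature.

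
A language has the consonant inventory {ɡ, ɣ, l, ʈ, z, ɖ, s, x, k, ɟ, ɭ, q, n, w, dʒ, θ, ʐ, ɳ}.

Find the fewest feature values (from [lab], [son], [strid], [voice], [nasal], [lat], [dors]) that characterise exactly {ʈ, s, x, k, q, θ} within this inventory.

Every target segment is [-voice] and no other inventory member is, so one feature is enough.

[-voice]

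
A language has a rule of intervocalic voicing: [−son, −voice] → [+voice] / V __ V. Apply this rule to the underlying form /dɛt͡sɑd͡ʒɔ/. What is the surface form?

The only segment in the rule's environment that also matches [−son, −voice] is /t͡s/. Applying [+voice] turns the voiceless alveolar affricate into /d͡z/ (voiced alveolar affricate), giving [dɛd͡zɑd͡ʒɔ].

[dɛd͡zɑd͡ʒɔ]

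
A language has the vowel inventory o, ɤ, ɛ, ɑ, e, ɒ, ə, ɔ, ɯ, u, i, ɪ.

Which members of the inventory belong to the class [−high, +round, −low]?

Checking each segment against [−high], [+round], [−low]: /o/ (mid back rounded tense vowel), /ɔ/ (mid back rounded lax vowel) satisfy every feature; every other segment in the inventory fails at least one.

o, ɔ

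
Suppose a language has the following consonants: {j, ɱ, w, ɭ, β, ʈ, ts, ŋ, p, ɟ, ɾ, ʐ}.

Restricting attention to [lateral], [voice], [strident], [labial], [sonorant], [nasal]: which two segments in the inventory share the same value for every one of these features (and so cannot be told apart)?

j, ɾ

Both /j/ and /ɾ/ are [−lateral], [+voice], [−strident], [−labial], [+sonorant], [−nasal]. Since the list omits [dorsal] — which does distinguish the palatal glide from the alveolar tap — this pair collapses; all other pairs remain distinct.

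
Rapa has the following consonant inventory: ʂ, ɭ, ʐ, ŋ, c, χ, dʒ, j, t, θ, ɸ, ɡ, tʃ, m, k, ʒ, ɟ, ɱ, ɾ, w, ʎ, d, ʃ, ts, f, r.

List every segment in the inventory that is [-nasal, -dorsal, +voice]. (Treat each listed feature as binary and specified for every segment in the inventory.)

ɭ, ʐ, dʒ, ʒ, ɾ, d, r

First, the [-nasal] segments are /ʂ, ɭ, ʐ, c, χ, dʒ, j, t, θ, ɸ, ɡ, tʃ, k, ʒ, ɟ, ɾ, w, ʎ, d, ʃ, ts, f, r/.
Within that set, [-dorsal] gives /ʂ, ɭ, ʐ, dʒ, t, θ, ɸ, tʃ, ʒ, ɾ, d, ʃ, ts, f, r/.
Among these, [+voice] leaves /ɭ, ʐ, dʒ, ʒ, ɾ, d, r/.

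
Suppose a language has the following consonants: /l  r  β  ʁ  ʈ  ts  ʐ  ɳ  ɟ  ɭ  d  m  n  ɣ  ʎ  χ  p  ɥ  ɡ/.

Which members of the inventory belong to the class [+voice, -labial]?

Checking each segment against [+voice], [-labial]: /l/ (alveolar lateral approximant), /r/ (alveolar trill), /ʁ/ (voiced uvular fricative), /ʐ/ (voiced retroflex fricative), /ɳ/ (retroflex nasal), /ɟ/ (voiced palatal stop), among others, satisfy every feature; every other segment in the inventory fails at least one.

l, r, ʁ, ʐ, ɳ, ɟ, ɭ, d, n, ɣ, ʎ, ɡ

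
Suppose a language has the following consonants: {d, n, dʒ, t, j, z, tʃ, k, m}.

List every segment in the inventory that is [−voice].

The [−voice] segments here are /t, tʃ, k/; the remaining /d, n, dʒ, j, z, m/ are [+voice].

t, tʃ, k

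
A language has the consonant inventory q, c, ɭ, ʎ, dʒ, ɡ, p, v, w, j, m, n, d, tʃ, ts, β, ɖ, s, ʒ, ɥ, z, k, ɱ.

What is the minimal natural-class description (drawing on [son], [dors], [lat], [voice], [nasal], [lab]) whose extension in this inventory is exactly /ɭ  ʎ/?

Every target segment is [+lateral] and no other inventory member is, so one feature is enough.

[+lat]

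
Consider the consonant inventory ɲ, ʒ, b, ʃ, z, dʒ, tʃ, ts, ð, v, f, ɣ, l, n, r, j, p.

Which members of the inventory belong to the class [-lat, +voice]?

ɲ, ʒ, b, z, dʒ, ð, v, ɣ, n, r, j

Checking each segment against [-lateral], [+voice]: /ɲ/ (palatal nasal), /ʒ/ (voiced postalveolar fricative), /b/ (voiced bilabial stop), /z/ (voiced alveolar fricative), /dʒ/ (voiced postalveolar affricate), /ð/ (voiced dental fricative), among others, satisfy every feature; every other segment in the inventory fails at least one.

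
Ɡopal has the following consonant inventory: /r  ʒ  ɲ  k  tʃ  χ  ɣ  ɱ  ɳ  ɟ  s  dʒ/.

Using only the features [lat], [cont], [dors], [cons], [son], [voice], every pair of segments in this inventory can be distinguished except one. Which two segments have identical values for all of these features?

ɳ, ɱ

On the given features, /ɳ/ and /ɱ/ have an identical profile: [-lateral], [-continuant], [-dorsal], [+consonantal], [+sonorant], [+voice]. No other two segments in the inventory coincide on all 6 features. (They do differ in [labial] and [coronal], which are not among the given features.)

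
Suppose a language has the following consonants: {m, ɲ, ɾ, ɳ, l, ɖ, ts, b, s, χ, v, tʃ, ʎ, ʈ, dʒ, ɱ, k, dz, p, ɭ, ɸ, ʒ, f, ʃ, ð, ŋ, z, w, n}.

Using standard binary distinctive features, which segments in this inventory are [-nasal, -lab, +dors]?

Among the inventory, the [-nasal] segments are /ɾ, l, ɖ, ts, b, s, χ, v, tʃ, ʎ, ʈ, dʒ, k, dz, p, ɭ, ɸ, ʒ, f, ʃ, ð, z, w/.
Then [-labial] gives /ɾ, l, ɖ, ts, s, χ, tʃ, ʎ, ʈ, dʒ, k, dz, ɭ, ʒ, ʃ, ð, z/.
Intersecting with [+dorsal] leaves /χ, ʎ, k/.

χ, ʎ, k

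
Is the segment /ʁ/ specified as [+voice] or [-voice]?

/ʁ/ is the voiced uvular fricative. The feature [voice] marks segments produced with vocal-fold vibration; /ʁ/ has this property, so it is [+voice].

[+voice]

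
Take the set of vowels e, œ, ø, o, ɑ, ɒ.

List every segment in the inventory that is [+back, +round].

Eliminate segments failing any feature: /e, œ, ø/ are [−back]; /ɑ/ is [−round]. The remaining /o, ɒ/ satisfy [+back], [+round].

o, ɒ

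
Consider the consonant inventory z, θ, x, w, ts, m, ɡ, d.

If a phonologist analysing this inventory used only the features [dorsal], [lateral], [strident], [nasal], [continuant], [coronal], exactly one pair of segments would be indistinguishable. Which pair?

x, w

Both /x/ and /w/ are [+dorsal], [-lateral], [-strident], [-nasal], [+continuant], [-coronal]. Since the list omits [sonorant], [voice], [labial] and [round] — which do distinguish the voiceless velar fricative from the labial-velar glide — this pair collapses; all other pairs remain distinct.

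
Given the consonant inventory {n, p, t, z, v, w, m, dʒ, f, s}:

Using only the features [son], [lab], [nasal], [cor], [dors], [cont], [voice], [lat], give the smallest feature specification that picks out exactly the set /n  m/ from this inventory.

[+nasal]

The target set is precisely the extension of [+nasal] in this inventory.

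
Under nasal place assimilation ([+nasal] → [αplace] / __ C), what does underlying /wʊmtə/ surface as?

/m/ sits before the [+coronal] consonant /t/, so it takes on [+coronal] and surfaces as /n/. The rest of the form is unaffected: [wʊntə].

[wʊntə]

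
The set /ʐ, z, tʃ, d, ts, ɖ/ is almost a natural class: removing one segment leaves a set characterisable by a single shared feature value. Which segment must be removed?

tʃ

The remaining segments after removing /tʃ/ share [−distributed]; /tʃ/ (voiceless postalveolar affricate) is [+distributed]. For every other candidate removal, the leftover set fails to share any single feature value that the removed segment lacks.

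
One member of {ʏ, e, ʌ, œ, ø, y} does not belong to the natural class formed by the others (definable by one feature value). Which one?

ʌ

[back] groups all but one: /y, œ, ʏ, ø, e/ share [-back] while /ʌ/ (mid back unrounded lax vowel) alone is [+back]. Removing any other segment would not leave a single-feature class that excludes it.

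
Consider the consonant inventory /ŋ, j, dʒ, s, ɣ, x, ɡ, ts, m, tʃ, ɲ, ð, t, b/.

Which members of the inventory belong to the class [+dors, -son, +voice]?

ɣ, ɡ

Checking each segment against [+dorsal], [-sonorant], [+voice]: /ɣ/ (voiced velar fricative), /ɡ/ (voiced velar stop) satisfy every feature; every other segment in the inventory fails at least one.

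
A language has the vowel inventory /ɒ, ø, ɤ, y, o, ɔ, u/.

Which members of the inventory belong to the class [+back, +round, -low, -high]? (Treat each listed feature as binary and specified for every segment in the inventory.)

o, ɔ

Eliminate segments failing any feature: /ɒ/ is [+low]; /ø, y/ are [-back]; /ɤ/ is [-round]; /u/ is [+high]. The remaining /o, ɔ/ satisfy [+back], [+round], [-low], [-high].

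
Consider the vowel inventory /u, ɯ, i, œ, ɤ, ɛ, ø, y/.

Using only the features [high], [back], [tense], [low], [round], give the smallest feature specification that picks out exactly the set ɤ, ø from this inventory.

Every target segment is [-high], [+tense]; each remaining inventory member fails at least one of these. Each conjunct is needed — [+tense] alone would also admit /u, ɯ, i, y/; [-high] alone would also admit /œ, ɛ/ — and no other single listed feature has exactly this extension, so two is the minimum.

[-high, +tense]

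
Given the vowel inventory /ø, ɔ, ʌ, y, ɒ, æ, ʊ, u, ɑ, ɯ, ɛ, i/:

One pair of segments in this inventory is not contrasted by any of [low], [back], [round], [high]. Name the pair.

/u/ (high back rounded tense vowel) and /ʊ/ (high back rounded lax vowel) are both [−low], [+back], [+round], [+high], so none of the listed features separates them. (They do differ in [tense], which is not among the given features.) Every other pair in the inventory differs on at least one listed feature.

u, ʊ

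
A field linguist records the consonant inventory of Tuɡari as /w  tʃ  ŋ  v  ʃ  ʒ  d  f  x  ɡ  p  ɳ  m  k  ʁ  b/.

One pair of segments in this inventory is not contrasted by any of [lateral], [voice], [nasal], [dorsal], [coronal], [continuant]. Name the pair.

ʁ, w

Both /ʁ/ and /w/ are [−lateral], [+voice], [−nasal], [+dorsal], [−coronal], [+continuant]. Since the list omits [labial], [round] and [high] — which do distinguish the voiced uvular fricative from the labial-velar glide — this pair collapses; all other pairs remain distinct.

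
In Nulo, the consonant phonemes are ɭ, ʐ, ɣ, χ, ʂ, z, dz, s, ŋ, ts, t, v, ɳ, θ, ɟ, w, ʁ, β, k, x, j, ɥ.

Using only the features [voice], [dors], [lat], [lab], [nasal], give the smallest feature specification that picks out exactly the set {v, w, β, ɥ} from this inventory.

The target set is precisely the extension of [+labial] in this inventory.

[+lab]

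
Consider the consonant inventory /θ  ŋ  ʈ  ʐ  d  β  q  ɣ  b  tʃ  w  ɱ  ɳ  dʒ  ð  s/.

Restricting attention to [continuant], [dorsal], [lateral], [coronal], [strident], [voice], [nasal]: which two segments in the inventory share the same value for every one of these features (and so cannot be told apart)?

ɣ, w

On the given features, /ɣ/ and /w/ have an identical profile: [+continuant], [+dorsal], [-lateral], [-coronal], [-strident], [+voice], [-nasal]. No other two segments in the inventory coincide on all 7 features. (They do differ in [sonorant], [labial] and [round], which are not among the given features.)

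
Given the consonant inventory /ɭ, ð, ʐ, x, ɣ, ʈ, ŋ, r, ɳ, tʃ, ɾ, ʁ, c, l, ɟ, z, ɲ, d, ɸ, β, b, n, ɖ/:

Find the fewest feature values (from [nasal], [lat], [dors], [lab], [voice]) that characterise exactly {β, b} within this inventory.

[+voice, +lab]

/β, b/ are all [+voice], [+labial], and no other segment in the inventory matches both values. Dropping any one of them over-generates: [+labial] alone would also admit /ɸ/; [+voice] alone would also admit /ɭ, ð, ʐ, ɣ, …/. No other single listed feature picks out exactly this set either, so fewer than two features will not do.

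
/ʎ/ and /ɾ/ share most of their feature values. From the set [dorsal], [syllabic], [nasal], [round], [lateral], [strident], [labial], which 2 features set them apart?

/ʎ/ (palatal lateral approximant) and /ɾ/ (alveolar tap) agree on [-syllabic], [-nasal], [-round], [-strident], [-labial]. They differ on [lateral] (/ʎ/ [+], /ɾ/ [-]), [dorsal] (/ʎ/ [+], /ɾ/ [-]).

[lateral], [dorsal]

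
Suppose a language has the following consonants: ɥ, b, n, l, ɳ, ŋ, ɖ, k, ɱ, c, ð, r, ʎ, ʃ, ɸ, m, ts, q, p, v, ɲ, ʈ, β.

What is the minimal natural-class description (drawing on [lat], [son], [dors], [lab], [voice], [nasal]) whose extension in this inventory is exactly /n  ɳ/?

The class [+nasal], [-labial], [-dorsal] has exactly /n, ɳ/ as its extension in this inventory. No smaller conjunction from the listed features achieves this: [-labial, -dorsal] alone would also admit /l, ɖ, ð, r, …/; [+nasal, -dorsal] alone would also admit /ɱ, m/; [+nasal, -labial] alone would also admit /ŋ, ɲ/; and checking the remaining two-feature bundles turns up none with this extension.

[+nasal, -lab, -dors]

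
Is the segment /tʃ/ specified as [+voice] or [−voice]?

[−voice]

As the voiceless postalveolar affricate, /tʃ/ is [−voice].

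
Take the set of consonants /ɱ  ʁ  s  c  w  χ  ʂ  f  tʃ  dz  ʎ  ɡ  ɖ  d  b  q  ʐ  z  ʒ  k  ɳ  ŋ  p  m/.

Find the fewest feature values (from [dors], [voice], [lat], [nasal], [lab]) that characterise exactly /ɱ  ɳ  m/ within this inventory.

/ɱ, ɳ, m/ are all [+nasal], [−dorsal], and no other segment in the inventory matches both values. Dropping any one of them over-generates: [−dorsal] alone would also admit /s, ʂ, f, tʃ, …/; [+nasal] alone would also admit /ŋ/. No other single listed feature picks out exactly this set either, so fewer than two features will not do.

[+nasal, −dors]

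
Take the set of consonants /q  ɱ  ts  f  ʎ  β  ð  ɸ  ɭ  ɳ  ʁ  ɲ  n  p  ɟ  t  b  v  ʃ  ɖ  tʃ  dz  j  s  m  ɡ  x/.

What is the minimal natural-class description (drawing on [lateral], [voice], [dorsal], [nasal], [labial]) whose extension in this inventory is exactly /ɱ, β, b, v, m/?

Every target segment is [+voice], [+labial]; each remaining inventory member fails at least one of these. Each conjunct is needed — [+labial] alone would also admit /f, ɸ, p/; [+voice] alone would also admit /ʎ, ð, ɭ, ɳ, …/ — and no other single listed feature has exactly this extension, so two is the minimum.

[+voice, +labial]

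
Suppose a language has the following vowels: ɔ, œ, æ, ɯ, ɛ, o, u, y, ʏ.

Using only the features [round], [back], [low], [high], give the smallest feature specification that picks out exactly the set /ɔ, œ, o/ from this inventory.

[-high, +round]

/ɔ, œ, o/ are all [-high], [+round], and no other segment in the inventory matches both values. Dropping any one of them over-generates: [+round] alone would also admit /u, y, ʏ/; [-high] alone would also admit /æ, ɛ/. No other single listed feature picks out exactly this set either, so fewer than two features will not do.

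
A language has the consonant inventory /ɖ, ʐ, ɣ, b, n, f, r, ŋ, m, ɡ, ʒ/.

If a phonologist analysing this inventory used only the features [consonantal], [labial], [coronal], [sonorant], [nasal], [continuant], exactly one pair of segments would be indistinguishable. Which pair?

ʐ, ʒ

/ʐ/ (voiced retroflex fricative) and /ʒ/ (voiced postalveolar fricative) are both [+consonantal], [−labial], [+coronal], [−sonorant], [−nasal], [+continuant], so none of the listed features separates them. (They do differ in [distributed], which is not among the given features.) Every other pair in the inventory differs on at least one listed feature.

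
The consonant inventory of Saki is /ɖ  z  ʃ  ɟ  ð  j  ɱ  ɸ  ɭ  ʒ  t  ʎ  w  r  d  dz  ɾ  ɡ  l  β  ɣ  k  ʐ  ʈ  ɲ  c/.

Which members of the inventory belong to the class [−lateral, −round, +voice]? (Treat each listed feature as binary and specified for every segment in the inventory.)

ɖ, z, ɟ, ð, j, ɱ, ʒ, r, d, dz, ɾ, ɡ, β, ɣ, ʐ, ɲ

The [−lateral] segments are /ɖ, z, ʃ, ɟ, ð, j, ɱ, ɸ, ʒ, t, w, r, d, dz, ɾ, ɡ, β, ɣ, k, ʐ, ʈ, ɲ, c/.
Within that set, [−round] gives /ɖ, z, ʃ, ɟ, ð, j, ɱ, ɸ, ʒ, t, r, d, dz, ɾ, ɡ, β, ɣ, k, ʐ, ʈ, ɲ, c/.
Intersecting with [+voice] leaves /ɖ, z, ɟ, ð, j, ɱ, ʒ, r, d, dz, ɾ, ɡ, β, ɣ, ʐ, ɲ/.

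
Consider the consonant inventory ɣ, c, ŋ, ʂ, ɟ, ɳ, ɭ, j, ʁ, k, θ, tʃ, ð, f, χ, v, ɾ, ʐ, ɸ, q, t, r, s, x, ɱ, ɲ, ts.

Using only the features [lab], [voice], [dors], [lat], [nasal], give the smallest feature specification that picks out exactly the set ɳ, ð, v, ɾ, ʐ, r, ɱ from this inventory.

[+voice, −lat, −dors]

Every target segment is [+voice], [−lateral], [−dorsal]; each remaining inventory member fails at least one of these. Each conjunct is needed — [−lateral, −dorsal] alone would also admit /ʂ, θ, tʃ, f, …/; [+voice, −dorsal] alone would also admit /ɭ/; [+voice, −lateral] alone would also admit /ɣ, ŋ, ɟ, j, …/ — and no other combination of two listed features has exactly this extension, so three is the minimum.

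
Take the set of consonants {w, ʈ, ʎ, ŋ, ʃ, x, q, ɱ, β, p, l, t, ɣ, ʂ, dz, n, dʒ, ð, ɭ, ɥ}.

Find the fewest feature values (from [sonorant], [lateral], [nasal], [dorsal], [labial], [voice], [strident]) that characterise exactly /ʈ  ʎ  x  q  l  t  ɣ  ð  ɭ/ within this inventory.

[-nasal, -strident, -labial]

Every target segment is [-nasal], [-strident], [-labial]; each remaining inventory member fails at least one of these. Each conjunct is needed — [-strident, -labial] alone would also admit /ŋ, n/; [-nasal, -labial] alone would also admit /ʃ, ʂ, dz, dʒ/; [-nasal, -strident] alone would also admit /w, β, p, ɥ/ — and no other combination of two listed features has exactly this extension, so three is the minimum.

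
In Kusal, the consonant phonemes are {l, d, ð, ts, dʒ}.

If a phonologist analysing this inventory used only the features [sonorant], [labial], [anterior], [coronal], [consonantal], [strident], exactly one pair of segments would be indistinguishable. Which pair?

/d/ (voiced alveolar stop) and /ð/ (voiced dental fricative) are both [−sonorant], [−labial], [+anterior], [+coronal], [+consonantal], [−strident], so none of the listed features separates them. (They do differ in [continuant] and [distributed], which are not among the given features.) Every other pair in the inventory differs on at least one listed feature.

d, ð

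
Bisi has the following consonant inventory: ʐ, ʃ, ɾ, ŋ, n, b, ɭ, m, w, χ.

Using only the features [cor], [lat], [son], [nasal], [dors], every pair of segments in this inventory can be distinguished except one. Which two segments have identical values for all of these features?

ʃ, ʐ

Both /ʃ/ and /ʐ/ are [+coronal], [-lateral], [-sonorant], [-nasal], [-dorsal]. Since the list omits [voice] and [distributed] — which do distinguish the voiceless postalveolar fricative from the voiced retroflex fricative — this pair collapses; all other pairs remain distinct.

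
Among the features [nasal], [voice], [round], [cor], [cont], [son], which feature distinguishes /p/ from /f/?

[continuant]

The two segments share [−nasal], [−voice], [−round], [−coronal], [−sonorant]. The only feature from the list on which they differ: /p/ is [−continuant] while /f/ is [+continuant].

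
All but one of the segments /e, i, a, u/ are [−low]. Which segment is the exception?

a

Every segment except /a/ is [−low]. /a/ (low unrounded vowel) is [+low], so it is the exception.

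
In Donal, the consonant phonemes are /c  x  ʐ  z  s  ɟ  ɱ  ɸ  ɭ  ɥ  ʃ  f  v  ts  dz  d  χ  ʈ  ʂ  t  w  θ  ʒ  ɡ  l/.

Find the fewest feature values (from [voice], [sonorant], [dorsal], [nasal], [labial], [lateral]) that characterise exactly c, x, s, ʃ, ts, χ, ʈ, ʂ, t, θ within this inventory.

Every target segment is [−voice], [−labial]; each remaining inventory member fails at least one of these. Each conjunct is needed — [−labial] alone would also admit /ʐ, z, ɟ, ɭ, …/; [−voice] alone would also admit /ɸ, f/ — and no other single listed feature has exactly this extension, so two is the minimum.

[−voice, −labial]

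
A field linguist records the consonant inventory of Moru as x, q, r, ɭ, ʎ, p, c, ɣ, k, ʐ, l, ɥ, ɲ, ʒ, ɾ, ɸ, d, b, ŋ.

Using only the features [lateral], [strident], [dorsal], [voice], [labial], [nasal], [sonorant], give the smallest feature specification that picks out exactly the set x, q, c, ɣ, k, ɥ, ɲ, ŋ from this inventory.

/x, q, c, ɣ, k, ɥ, ɲ, ŋ/ are all [-lateral], [+dorsal], and no other segment in the inventory matches both values. Dropping any one of them over-generates: [+dorsal] alone would also admit /ʎ/; [-lateral] alone would also admit /r, p, ʐ, ʒ, …/. No other single listed feature picks out exactly this set either, so fewer than two features will not do.

[-lateral, +dorsal]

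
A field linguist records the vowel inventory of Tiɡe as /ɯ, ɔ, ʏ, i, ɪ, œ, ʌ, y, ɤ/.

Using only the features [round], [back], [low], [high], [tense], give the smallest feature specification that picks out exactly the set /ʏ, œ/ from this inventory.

[-back, +round, -tense]

/ʏ, œ/ are all [-back], [+round], [-tense], and no other segment in the inventory matches all three values. Dropping any one of them over-generates: [+round, -tense] alone would also admit /ɔ/; [-back, -tense] alone would also admit /ɪ/; [-back, +round] alone would also admit /y/. No other combination of two listed features picks out exactly this set either, so fewer than three features will not do.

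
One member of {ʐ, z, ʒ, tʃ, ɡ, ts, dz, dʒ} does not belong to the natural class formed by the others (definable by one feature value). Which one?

ɡ

/ts, dʒ, tʃ, z, ʒ, dz, ʐ/ are all [+strident], but /ɡ/ (voiced velar stop) is [−strident]. No other single segment can be removed to leave a set sharing one feature value that the removed segment lacks, so /ɡ/ is the odd one out.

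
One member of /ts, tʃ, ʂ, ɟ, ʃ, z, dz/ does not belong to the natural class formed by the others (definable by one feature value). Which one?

ɟ

/dz, ʂ, ʃ, ts, z, tʃ/ are all [+strident], but /ɟ/ (voiced palatal stop) is [−strident]. No other single segment can be removed to leave a set sharing one feature value that the removed segment lacks, so /ɟ/ is the odd one out.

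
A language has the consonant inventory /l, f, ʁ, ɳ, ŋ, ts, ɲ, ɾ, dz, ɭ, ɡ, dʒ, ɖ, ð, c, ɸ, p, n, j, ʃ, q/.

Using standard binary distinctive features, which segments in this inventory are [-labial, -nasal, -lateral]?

ʁ, ts, ɾ, dz, ɡ, dʒ, ɖ, ð, c, j, ʃ, q

Among the inventory, the [-labial] segments are /l, ʁ, ɳ, ŋ, ts, ɲ, ɾ, dz, ɭ, ɡ, dʒ, ɖ, ð, c, n, j, ʃ, q/.
Among these, [-nasal] gives /l, ʁ, ts, ɾ, dz, ɭ, ɡ, dʒ, ɖ, ð, c, j, ʃ, q/.
Within that set, [-lateral] leaves /ʁ, ts, ɾ, dz, ɡ, dʒ, ɖ, ð, c, j, ʃ, q/.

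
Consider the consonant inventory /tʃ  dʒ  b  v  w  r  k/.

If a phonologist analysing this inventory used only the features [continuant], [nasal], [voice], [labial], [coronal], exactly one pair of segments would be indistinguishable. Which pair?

v, w

/v/ (voiced labiodental fricative) and /w/ (labial-velar glide) are both [+continuant], [-nasal], [+voice], [+labial], [-coronal], so none of the listed features separates them. (They do differ in [sonorant], [round] and [dorsal], which are not among the given features.) Every other pair in the inventory differs on at least one listed feature.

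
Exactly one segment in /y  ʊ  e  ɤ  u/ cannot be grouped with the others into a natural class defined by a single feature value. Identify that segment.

ʊ

[tense] groups all but one: /e, y, ɤ, u/ share [+tense] while /ʊ/ (high back rounded lax vowel) alone is [−tense]. Removing any other segment would not leave a single-feature class that excludes it.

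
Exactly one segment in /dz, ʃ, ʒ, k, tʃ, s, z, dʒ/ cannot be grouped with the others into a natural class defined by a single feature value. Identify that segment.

/ʃ, s, dz, z, dʒ, tʃ, ʒ/ are all [+strident], but /k/ (voiceless velar stop) is [-strident]. No other single segment can be removed to leave a set sharing one feature value that the removed segment lacks, so /k/ is the odd one out.

k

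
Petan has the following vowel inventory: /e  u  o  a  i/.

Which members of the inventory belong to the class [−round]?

The feature [round] marks segments produced with lip rounding. In this inventory /e, a, i/ lack that property, so they are [−round]; /u, o/ are [+round].

e, a, i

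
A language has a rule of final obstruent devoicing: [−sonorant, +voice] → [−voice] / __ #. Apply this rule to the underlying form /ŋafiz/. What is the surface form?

/z/ satisfies [−sonorant, +voice] and sits in __ #. The [−voice] counterpart of the voiced alveolar fricative is /s/. Other segments in /ŋafiz/ either fail the structural description or are not in the environment, so the surface form is [ŋafis].

[ŋafis]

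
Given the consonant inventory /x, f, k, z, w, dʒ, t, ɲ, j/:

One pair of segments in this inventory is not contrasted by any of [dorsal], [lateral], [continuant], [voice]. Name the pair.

j, w

On the given features, /j/ and /w/ have an identical profile: [+dorsal], [−lateral], [+continuant], [+voice]. No other two segments in the inventory coincide on all 4 features. (They do differ in [labial], [round] and [back], which are not among the given features.)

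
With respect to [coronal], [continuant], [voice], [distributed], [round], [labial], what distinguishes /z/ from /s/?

/z/ is the voiced alveolar fricative and /s/ is the voiceless alveolar fricative. Both are [+coronal], [+continuant], [−distributed], [−round], [−labial]. /z/ is [+voice] while /s/ is [−voice], so the distinguishing feature is [voice].

[voice]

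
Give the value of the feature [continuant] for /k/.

[−continuant]

/k/ is the voiceless velar stop. The feature [continuant] marks segments produced without complete oral closure; /k/ lacks this property, so it is [−continuant].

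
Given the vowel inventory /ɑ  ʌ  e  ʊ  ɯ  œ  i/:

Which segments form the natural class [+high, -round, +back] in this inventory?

ɯ

Checking each segment against [+high], [-round], [+back]: /ɯ/ (high back unrounded vowel) satisfies every feature; every other segment in the inventory fails at least one.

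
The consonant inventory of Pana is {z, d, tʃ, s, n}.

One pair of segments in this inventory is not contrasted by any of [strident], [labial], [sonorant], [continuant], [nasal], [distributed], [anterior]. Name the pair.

On the given features, /z/ and /s/ have an identical profile: [+strident], [−labial], [−sonorant], [+continuant], [−nasal], [−distributed], [+anterior]. No other two segments in the inventory coincide on all 7 features. (They do differ in [voice], which is not among the given features.)

z, s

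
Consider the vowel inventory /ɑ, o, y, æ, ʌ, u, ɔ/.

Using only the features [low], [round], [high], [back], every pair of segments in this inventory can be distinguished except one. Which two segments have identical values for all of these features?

o, ɔ

Both /o/ and /ɔ/ are [-low], [+round], [-high], [+back]. Since the list omits [tense] — which does distinguish the mid back rounded tense vowel from the mid back rounded lax vowel — this pair collapses; all other pairs remain distinct.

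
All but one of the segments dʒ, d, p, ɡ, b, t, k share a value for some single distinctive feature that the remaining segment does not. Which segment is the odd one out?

The remaining segments after removing /dʒ/ share [−delayed release]; /dʒ/ (voiced postalveolar affricate) is [+delayed release]. For every other candidate removal, the leftover set fails to share any single feature value that the removed segment lacks.

dʒ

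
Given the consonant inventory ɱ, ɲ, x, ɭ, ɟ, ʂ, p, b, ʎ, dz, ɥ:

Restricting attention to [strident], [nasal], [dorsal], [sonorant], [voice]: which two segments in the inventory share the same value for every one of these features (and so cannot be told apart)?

ʎ, ɥ

/ʎ/ (palatal lateral approximant) and /ɥ/ (labial-palatal glide) are both [−strident], [−nasal], [+dorsal], [+sonorant], [+voice], so none of the listed features separates them. (They do differ in [lateral], [labial] and [round], which are not among the given features.) Every other pair in the inventory differs on at least one listed feature.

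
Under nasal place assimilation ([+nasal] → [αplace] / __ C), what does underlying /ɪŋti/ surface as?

The only nasal preceding a consonant is /ŋ/ before /t/. /t/ is [+coronal], so /ŋ/ → /n/, giving [ɪnti].

[ɪnti]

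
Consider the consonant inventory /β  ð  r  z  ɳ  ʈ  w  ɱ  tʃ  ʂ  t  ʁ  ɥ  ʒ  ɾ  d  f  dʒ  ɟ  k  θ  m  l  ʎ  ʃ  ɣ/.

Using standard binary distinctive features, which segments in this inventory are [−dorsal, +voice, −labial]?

Eliminate segments failing any feature: /β, ɱ, m/ are [+labial]; /ʈ, tʃ, ʂ, t, f, θ, ʃ/ are [−voice]; /w, ʁ, ɥ, ɟ, k, ʎ, ɣ/ are [+dorsal]. The remaining /ð, r, z, ɳ, ʒ, ɾ, d, dʒ, l/ satisfy [−dorsal], [+voice], [−labial].

ð, r, z, ɳ, ʒ, ɾ, d, dʒ, l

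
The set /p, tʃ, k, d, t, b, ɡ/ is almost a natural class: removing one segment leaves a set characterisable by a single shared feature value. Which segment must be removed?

tʃ

The remaining segments after removing /tʃ/ share [−delayed release]; /tʃ/ (voiceless postalveolar affricate) is [+delayed release]. For every other candidate removal, the leftover set fails to share any single feature value that the removed segment lacks.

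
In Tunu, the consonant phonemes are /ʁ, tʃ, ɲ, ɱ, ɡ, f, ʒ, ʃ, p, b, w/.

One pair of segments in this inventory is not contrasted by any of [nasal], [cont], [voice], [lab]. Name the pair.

ʒ, ʁ

On the given features, /ʒ/ and /ʁ/ have an identical profile: [−nasal], [+continuant], [+voice], [−labial]. No other two segments in the inventory coincide on all 4 features. (They do differ in [coronal] and [dorsal], which are not among the given features.)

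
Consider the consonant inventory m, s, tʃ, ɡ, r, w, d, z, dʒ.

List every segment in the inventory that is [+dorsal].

The feature [dorsal] marks segments articulated with the tongue body. In this inventory /ɡ, w/ have that property, so they are [+dorsal]; /m, s, tʃ, r, d, z, dʒ/ are [-dorsal].

ɡ, w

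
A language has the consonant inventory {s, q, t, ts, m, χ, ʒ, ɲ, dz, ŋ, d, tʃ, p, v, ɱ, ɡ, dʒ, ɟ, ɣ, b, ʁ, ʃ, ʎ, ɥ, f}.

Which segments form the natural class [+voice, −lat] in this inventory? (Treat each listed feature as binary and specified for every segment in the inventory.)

Checking each segment against [+voice], [−lateral]: /m/ (bilabial nasal), /ʒ/ (voiced postalveolar fricative), /ɲ/ (palatal nasal), /dz/ (voiced alveolar affricate), /ŋ/ (velar nasal), /d/ (voiced alveolar stop), among others, satisfy every feature; every other segment in the inventory fails at least one.

m, ʒ, ɲ, dz, ŋ, d, v, ɱ, ɡ, dʒ, ɟ, ɣ, b, ʁ, ɥ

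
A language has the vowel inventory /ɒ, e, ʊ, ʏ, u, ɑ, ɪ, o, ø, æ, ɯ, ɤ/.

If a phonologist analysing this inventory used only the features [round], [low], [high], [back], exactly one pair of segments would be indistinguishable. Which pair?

Both /ʊ/ and /u/ are [+round], [-low], [+high], [+back]. Since the list omits [tense] — which does distinguish the high back rounded lax vowel from the high back rounded tense vowel — this pair collapses; all other pairs remain distinct.

ʊ, u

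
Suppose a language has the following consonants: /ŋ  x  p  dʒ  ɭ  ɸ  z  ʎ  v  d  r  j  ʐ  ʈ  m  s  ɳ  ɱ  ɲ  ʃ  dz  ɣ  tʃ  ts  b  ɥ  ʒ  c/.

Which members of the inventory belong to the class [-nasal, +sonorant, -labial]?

ɭ, ʎ, r, j

Eliminate segments failing any feature: /ŋ, m, ɳ, ɱ, ɲ/ are [+nasal]; /x, p, dʒ, ɸ, z, v, d, ʐ, ʈ, s, ʃ, dz, ɣ, tʃ, ts, b, ʒ, c/ are [-sonorant]; /ɥ/ is [+labial]. The remaining /ɭ, ʎ, r, j/ satisfy [-nasal], [+sonorant], [-labial].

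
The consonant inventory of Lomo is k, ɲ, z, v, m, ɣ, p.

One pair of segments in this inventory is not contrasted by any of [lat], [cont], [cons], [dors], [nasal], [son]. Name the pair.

z, v

/z/ (voiced alveolar fricative) and /v/ (voiced labiodental fricative) are both [−lateral], [+continuant], [+consonantal], [−dorsal], [−nasal], [−sonorant], so none of the listed features separates them. (They do differ in [labial] and [coronal], which are not among the given features.) Every other pair in the inventory differs on at least one listed feature.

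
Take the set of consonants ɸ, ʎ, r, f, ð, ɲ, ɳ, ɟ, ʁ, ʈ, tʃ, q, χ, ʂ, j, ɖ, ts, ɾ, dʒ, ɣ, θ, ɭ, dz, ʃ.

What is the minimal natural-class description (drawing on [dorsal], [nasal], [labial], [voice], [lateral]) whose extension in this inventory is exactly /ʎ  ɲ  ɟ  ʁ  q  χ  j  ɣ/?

Every target segment is [+dorsal] and no other inventory member is, so one feature is enough.

[+dorsal]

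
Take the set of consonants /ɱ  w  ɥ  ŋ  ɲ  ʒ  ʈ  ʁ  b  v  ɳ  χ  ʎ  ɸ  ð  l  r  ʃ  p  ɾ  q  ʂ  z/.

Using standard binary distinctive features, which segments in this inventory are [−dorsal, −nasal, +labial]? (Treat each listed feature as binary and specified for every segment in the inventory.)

b, v, ɸ, p

Checking each segment against [−dorsal], [−nasal], [+labial]: /b/ (voiced bilabial stop), /v/ (voiced labiodental fricative), /ɸ/ (voiceless bilabial fricative), /p/ (voiceless bilabial stop) satisfy every feature; every other segment in the inventory fails at least one.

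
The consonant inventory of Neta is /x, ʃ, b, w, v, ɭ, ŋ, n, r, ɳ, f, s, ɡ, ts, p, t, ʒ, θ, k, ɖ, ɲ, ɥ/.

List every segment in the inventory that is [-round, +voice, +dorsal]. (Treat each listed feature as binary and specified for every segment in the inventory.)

ŋ, ɡ, ɲ

Eliminate segments failing any feature: /x, ʃ, f, s, ts, p, t, θ, k/ are [-voice]; /b, v, ɭ, n, r, ɳ, ʒ, ɖ/ are [-dorsal]; /w, ɥ/ are [+round]. The remaining /ŋ, ɡ, ɲ/ satisfy [-round], [+voice], [+dorsal].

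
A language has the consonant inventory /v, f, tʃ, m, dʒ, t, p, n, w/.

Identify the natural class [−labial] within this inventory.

tʃ, dʒ, t, n

The feature [labial] marks segments articulated with one or both lips. In this inventory /tʃ, dʒ, t, n/ lack that property, so they are [−labial]; /v, f, m, p, w/ are [+labial].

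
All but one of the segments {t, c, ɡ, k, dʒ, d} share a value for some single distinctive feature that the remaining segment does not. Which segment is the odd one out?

The remaining segments after removing /dʒ/ share [-delayed release]; /dʒ/ (voiced postalveolar affricate) is [+delayed release]. For every other candidate removal, the leftover set fails to share any single feature value that the removed segment lacks.

dʒ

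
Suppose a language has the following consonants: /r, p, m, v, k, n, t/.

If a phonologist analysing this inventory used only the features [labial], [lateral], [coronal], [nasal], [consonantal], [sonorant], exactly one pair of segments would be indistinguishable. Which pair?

p, v

Both /p/ and /v/ are [+labial], [-lateral], [-coronal], [-nasal], [+consonantal], [-sonorant]. Since the list omits [voice] and [continuant] — which do distinguish the voiceless bilabial stop from the voiced labiodental fricative — this pair collapses; all other pairs remain distinct.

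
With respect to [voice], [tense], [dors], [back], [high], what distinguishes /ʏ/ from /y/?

/ʏ/ (high front rounded lax vowel) and /y/ (high front rounded tense vowel) agree on [+voice], [+dorsal], [−back], [+high]. They differ on [tense] (/ʏ/ [−], /y/ [+]).

[tense]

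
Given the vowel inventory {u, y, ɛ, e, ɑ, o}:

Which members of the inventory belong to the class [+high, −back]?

y

Among the inventory, the [+high] segments are /u, y/.
Then [−back] leaves /y/.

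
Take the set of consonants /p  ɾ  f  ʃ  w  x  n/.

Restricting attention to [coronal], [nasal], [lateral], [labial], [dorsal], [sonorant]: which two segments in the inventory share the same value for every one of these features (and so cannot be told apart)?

p, f

/p/ (voiceless bilabial stop) and /f/ (voiceless labiodental fricative) are both [-coronal], [-nasal], [-lateral], [+labial], [-dorsal], [-sonorant], so none of the listed features separates them. (They do differ in [continuant], which is not among the given features.) Every other pair in the inventory differs on at least one listed feature.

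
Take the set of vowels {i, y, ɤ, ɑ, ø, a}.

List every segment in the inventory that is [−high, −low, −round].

ɤ

Checking each segment against [−high], [−low], [−round]: /ɤ/ (mid back unrounded tense vowel) satisfies every feature; every other segment in the inventory fails at least one.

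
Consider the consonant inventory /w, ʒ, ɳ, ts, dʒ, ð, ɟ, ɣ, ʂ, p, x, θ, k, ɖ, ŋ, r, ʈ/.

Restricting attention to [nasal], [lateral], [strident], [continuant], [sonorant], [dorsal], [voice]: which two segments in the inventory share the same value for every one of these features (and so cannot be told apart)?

Both /ʈ/ and /p/ are [−nasal], [−lateral], [−strident], [−continuant], [−sonorant], [−dorsal], [−voice]. Since the list omits [labial] and [coronal] — which do distinguish the voiceless retroflex stop from the voiceless bilabial stop — this pair collapses; all other pairs remain distinct.

ʈ, p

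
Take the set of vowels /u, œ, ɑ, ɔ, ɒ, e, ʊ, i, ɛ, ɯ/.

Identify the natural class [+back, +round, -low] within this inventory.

u, ɔ, ʊ

Eliminate segments failing any feature: /œ, e, i, ɛ/ are [-back]; /ɑ, ɯ/ are [-round]; /ɒ/ is [+low]. The remaining /u, ɔ, ʊ/ satisfy [+back], [+round], [-low].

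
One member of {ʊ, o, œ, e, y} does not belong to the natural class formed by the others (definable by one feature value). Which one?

The remaining segments after removing /e/ share [+round]; /e/ (mid front unrounded tense vowel) is [−round]. For every other candidate removal, the leftover set fails to share any single feature value that the removed segment lacks.

e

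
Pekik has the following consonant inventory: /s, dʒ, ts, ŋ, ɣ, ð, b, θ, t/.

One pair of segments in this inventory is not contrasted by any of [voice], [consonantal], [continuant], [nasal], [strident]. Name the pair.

/ð/ (voiced dental fricative) and /ɣ/ (voiced velar fricative) are both [+voice], [+consonantal], [+continuant], [-nasal], [-strident], so none of the listed features separates them. (They do differ in [coronal] and [dorsal], which are not among the given features.) Every other pair in the inventory differs on at least one listed feature.

ð, ɣ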